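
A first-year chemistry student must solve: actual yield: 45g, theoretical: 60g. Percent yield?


% yield = actual/theoretical × 100
= 45/60 × 100
= 75.0%

75.0%


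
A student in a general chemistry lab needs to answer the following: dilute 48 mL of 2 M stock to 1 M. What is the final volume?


C1V1 = C2V2
2 × 48 = 1 × V2
V2 = 96/1 = 96.0 mL

96.0 mL


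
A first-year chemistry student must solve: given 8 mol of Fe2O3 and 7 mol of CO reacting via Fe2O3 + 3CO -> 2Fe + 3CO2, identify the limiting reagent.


Mole ratio available / coefficient:
  Fe2O3: 8/1 = 8.000
  CO: 7/3 = 2.333
Smaller ratio is limiting.

CO


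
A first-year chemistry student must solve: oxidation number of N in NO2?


x + 2(-2) = 0, so x = +4
Oxidation number: +4

+4


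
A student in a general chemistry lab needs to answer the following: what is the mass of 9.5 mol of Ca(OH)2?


M(Ca(OH)2) = 74.1 g/mol
mass = n × M = 9.5 × 74.1 = 703.95 g

703.95 g


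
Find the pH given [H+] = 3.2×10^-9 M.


pH = -log10([H+]) = -log10(3.2×10^-9)
= 9 - log10(3.2)
= 9 - 0.51
= 8.49

8.49


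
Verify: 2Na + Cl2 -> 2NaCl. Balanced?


Equation: 2Na + Cl2 -> 2NaCl
Check atoms: Cl: 2=2, Na: 2=2
Balanced

Yes, balanced


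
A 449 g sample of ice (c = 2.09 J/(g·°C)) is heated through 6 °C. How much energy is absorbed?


q = mcΔT = 449 × 2.09 × 6
= 5630.46 J

5630.46 J


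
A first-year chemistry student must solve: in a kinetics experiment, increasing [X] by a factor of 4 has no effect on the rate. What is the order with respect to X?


rate ∝ [X]^n
rate ∝ [X]^0
Order in X: 0

0


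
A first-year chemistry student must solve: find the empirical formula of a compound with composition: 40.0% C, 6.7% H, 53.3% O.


Assume 100 g sample. Moles of each element:
  C: 40.0/12.01 = 3.331 mol
  H: 6.7/1.008 = 6.647 mol
  O: 53.3/16.0 = 3.331 mol
Divide by smallest (3.331):
  C: 3.331/3.331 = 1.0
  H: 6.647/3.331 = 2.0
  O: 3.331/3.331 = 1.0
Empirical formula: CH2O

CH2O


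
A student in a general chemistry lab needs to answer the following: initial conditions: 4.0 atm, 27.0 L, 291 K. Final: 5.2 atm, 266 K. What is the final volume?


P1V1/T1 = P2V2/T2
V2 = P1V1T2/(T1P2)
= 4.0×27.0×266/(291×5.2)
= 18.985 L

18.985 L


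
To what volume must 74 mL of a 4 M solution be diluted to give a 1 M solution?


C1V1 = C2V2
4 × 74 = 1 × V2
V2 = 296/1 = 296.0 mL

296.0 mL


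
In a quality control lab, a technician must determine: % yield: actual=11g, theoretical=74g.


% yield = actual/theoretical × 100
= 11/74 × 100
= 14.86%

14.86%


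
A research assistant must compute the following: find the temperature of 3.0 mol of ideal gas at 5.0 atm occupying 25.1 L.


PV = nRT  (R = 0.08206 L·atm/(mol·K))
T = PV/(nR) = 5.0×25.1/(3.0×0.08206)
= 125.50/0.246180
= 509.79 K

509.79 K


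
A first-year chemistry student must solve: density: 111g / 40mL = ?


ρ = mass/volume
= 111/40
= 2.775 g/mL

2.775 g/mL


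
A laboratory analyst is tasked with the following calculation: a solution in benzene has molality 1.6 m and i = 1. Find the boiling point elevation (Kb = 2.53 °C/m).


ΔTb = Kb × m × i
= 2.53 × 1.6 × 1
= 4.048 °C

4.048 °C


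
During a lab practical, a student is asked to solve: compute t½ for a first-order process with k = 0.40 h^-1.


t½ = ln2/k = 0.693147/(0.40 h^-1)
= 1.733 h

1.733 h


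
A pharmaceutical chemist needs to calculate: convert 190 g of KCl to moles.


M(KCl) = 74.55 g/mol
n = mass/M = 190/74.55 = 2.5486 mol

2.5486 mol


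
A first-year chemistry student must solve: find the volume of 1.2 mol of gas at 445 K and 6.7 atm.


PV = nRT  (R = 0.08206 L·atm/(mol·K))
V = nRT/P = 1.2×0.08206×445/6.7
= 6.54 L

6.54 L


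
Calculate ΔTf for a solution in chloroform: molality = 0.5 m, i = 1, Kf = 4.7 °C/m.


ΔTf = Kf × m × i
= 4.7 × 0.5 × 1
= 2.35 °C

2.35 °C


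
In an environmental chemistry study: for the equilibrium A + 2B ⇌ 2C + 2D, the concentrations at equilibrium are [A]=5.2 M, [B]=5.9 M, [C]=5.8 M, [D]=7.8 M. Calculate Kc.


Kc = [C]^2[D]^2/([A][B]^2)
= (5.8^2 × 7.8^2)/(5.2^1 × 5.9^2)
= 2046.6576/181.012
= 11.31

11.31


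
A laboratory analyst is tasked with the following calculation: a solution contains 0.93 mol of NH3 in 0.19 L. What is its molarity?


M = n/V = 0.93/0.19 = 4.895 mol/L

4.895 M


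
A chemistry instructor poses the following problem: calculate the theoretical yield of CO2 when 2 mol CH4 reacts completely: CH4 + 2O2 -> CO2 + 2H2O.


Mole ratio CO2:CH4 = 1:1
n(CO2) = 2 × 1/1 = 2.000 mol
mass = 2.000 × 44.01 = 88.02 g

88.02 g


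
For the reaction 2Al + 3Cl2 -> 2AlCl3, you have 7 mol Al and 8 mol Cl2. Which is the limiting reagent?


Mole ratio available / coefficient:
  Al: 7/2 = 3.500
  Cl2: 8/3 = 2.667
Smaller ratio is limiting.

Cl2


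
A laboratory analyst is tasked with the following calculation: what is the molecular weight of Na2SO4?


M(Na2SO4) = 2×22.99 + 1×32.07 + 4×16.0
= 45.98 + 32.07 + 64.0
= 142.05 g/mol

142.05 g/mol


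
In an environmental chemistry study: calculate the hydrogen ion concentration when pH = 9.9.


[H+] = 10^(-pH) = 10^(-9.9)
= 1.26×10^-10 M

1.26×10^-10 M


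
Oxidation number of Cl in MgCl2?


halide: -1
Oxidation number: -1

-1


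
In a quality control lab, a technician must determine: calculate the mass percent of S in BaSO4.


M(BaSO4) = 1×137.33 + 1×32.07 + 4×16.0 = 233.40 g/mol
Mass of S = 1 × 32.07 = 32.07 g/mol
% S = 32.07/233.40 × 100 = 13.74%

13.74%


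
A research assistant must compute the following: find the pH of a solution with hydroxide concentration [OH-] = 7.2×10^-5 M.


pOH = -log10([OH-]) = -log10(7.2×10^-5)
= 5 - log10(7.2) = 4.14
pH = 14 - pOH = 14 - 4.14 = 9.86

9.86


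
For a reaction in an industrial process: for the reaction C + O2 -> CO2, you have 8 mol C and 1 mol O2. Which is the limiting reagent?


Mole ratio available / coefficient:
  C: 8/1 = 8.000
  O2: 1/1 = 1.000
Smaller ratio is limiting.

O2


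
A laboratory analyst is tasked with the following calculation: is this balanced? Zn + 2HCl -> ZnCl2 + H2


Equation: Zn + 2HCl -> ZnCl2 + H2
Check atoms: Cl: 2=2, H: 2=2, Zn: 1=1
Balanced

Yes, balanced


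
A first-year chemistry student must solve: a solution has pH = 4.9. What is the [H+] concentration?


[H+] = 10^(-pH) = 10^(-4.9)
= 1.26×10^-5 M

1.26×10^-5 M


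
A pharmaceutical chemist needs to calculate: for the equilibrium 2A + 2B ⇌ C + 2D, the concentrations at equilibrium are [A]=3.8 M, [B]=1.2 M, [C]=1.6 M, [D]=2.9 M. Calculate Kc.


Kc = [C][D]^2/([A]^2[B]^2)
= (1.6^1 × 2.9^2)/(3.8^2 × 1.2^2)
= 13.456/20.7936
= 0.6471

0.6471


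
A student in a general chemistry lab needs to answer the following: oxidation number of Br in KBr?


halide: -1
Oxidation number: -1

-1


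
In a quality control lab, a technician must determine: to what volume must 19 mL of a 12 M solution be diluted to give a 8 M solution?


C1V1 = C2V2
12 × 19 = 8 × V2
V2 = 228/8 = 28.5 mL

28.5 mL


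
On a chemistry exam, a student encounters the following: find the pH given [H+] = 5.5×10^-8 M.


pH = -log10([H+]) = -log10(5.5×10^-8)
= 8 - log10(5.5)
= 8 - 0.74
= 7.26

7.26


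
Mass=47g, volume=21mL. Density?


ρ = mass/volume
= 47/21
= 2.238 g/mL

2.238 g/mL


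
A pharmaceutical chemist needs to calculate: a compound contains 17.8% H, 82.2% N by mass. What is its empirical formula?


Assume 100 g sample. Moles of each element:
  H: 17.8/1.008 = 17.659 mol
  N: 82.2/14.01 = 5.867 mol
Divide by smallest (5.867):
  H: 17.659/5.867 = 3.01
  N: 5.867/5.867 = 1.0
Empirical formula: NH3

NH3


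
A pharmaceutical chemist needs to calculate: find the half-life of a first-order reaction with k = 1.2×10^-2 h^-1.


t½ = ln2/k = 0.693147/(1.2×10^-2 h^-1)
= 57.76 h

57.76 h


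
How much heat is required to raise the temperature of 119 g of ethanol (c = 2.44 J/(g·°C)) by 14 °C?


q = mcΔT = 119 × 2.44 × 14
= 4065.04 J

4065.04 J


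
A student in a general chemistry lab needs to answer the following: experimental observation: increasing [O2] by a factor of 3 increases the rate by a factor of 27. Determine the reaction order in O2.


rate ∝ [O2]^n
3^n = 27 → n = 3
Order in O2: 3

3


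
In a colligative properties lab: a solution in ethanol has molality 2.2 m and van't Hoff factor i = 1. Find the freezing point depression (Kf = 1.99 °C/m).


ΔTf = Kf × m × i
= 1.99 × 2.2 × 1
= 4.378 °C

4.378 °C


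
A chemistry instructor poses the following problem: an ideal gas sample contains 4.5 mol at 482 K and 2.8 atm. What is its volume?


PV = nRT  (R = 0.08206 L·atm/(mol·K))
V = nRT/P = 4.5×0.08206×482/2.8
= 63.567 L

63.567 L


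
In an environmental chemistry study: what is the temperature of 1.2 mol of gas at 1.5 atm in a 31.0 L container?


PV = nRT  (R = 0.08206 L·atm/(mol·K))
T = PV/(nR) = 1.5×31.0/(1.2×0.08206)
= 46.50/0.098472
= 472.22 K

472.22 K


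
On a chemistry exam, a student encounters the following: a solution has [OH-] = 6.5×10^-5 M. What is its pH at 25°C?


pOH = -log10([OH-]) = -log10(6.5×10^-5)
= 5 - log10(6.5) = 4.19
pH = 14 - pOH = 14 - 4.19 = 9.81

9.81


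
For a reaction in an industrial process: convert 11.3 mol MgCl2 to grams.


M(MgCl2) = 95.21 g/mol
mass = n × M = 11.3 × 95.21 = 1075.87 g

1075.87 g


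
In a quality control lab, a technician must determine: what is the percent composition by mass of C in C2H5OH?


M(C2H5OH) = 2×12.01 + 6×1.008 + 1×16.0 = 46.068 g/mol
Mass of C = 2 × 12.01 = 24.02 g/mol
% C = 24.02/46.068 × 100 = 52.14%

52.14%


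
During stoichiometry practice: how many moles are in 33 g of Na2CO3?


M(Na2CO3) = 105.99 g/mol
n = mass/M = 33/105.99 = 0.3114 mol

0.3114 mol


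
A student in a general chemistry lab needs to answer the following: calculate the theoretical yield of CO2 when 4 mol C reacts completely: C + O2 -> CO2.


Mole ratio CO2:C = 1:1
n(CO2) = 4 × 1/1 = 4.000 mol
mass = 4.000 × 44.01 = 176.04 g

176.04 g


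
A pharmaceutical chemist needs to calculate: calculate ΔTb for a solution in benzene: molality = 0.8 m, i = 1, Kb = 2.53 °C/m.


ΔTb = Kb × m × i
= 2.53 × 0.8 × 1
= 2.024 °C

2.024 °C


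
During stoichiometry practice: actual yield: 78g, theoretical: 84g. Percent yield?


% yield = actual/theoretical × 100
= 78/84 × 100
= 92.86%

92.86%


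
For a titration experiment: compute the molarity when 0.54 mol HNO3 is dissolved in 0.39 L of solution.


M = n/V = 0.54/0.39 = 1.385 mol/L

1.385 M


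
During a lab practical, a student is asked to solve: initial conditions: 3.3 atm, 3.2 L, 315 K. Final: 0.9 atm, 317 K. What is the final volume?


P1V1/T1 = P2V2/T2
V2 = P1V1T2/(T1P2)
= 3.3×3.2×317/(315×0.9)
= 11.808 L

11.808 L


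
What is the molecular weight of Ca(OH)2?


M(Ca(OH)2) = 1×40.08 + 2×16.0 + 2×1.008
= 40.08 + 32.0 + 2.02
= 74.1 g/mol

74.1 g/mol


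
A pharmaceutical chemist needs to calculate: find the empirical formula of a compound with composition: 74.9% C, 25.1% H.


Assume 100 g sample. Moles of each element:
  C: 74.9/12.01 = 6.236 mol
  H: 25.1/1.008 = 24.901 mol
Divide by smallest (6.236):
  C: 6.236/6.236 = 1.0
  H: 24.901/6.236 = 3.99
Empirical formula: CH4

CH4


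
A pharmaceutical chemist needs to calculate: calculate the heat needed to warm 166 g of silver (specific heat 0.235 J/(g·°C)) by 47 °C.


q = mcΔT = 166 × 0.235 × 47
= 1833.47 J

1833.47 J


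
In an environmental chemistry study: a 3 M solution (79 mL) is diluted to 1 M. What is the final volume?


C1V1 = C2V2
3 × 79 = 1 × V2
V2 = 237/1 = 237.0 mL

237.0 mL


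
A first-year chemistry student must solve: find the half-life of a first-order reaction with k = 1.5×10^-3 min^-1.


t½ = ln2/k = 0.693147/(1.5×10^-3 min^-1)
= 462.1 min

462.1 min


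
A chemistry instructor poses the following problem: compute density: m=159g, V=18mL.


ρ = mass/volume
= 159/18
= 8.833 g/mL

8.833 g/mL


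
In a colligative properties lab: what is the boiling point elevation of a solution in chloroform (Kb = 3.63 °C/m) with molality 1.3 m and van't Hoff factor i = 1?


ΔTb = Kb × m × i
= 3.63 × 1.3 × 1
= 4.719 °C

4.719 °C


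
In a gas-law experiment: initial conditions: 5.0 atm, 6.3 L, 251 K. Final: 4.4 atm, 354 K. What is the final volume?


P1V1/T1 = P2V2/T2
V2 = P1V1T2/(T1P2)
= 5.0×6.3×354/(251×4.4)
= 10.097 L

10.097 L


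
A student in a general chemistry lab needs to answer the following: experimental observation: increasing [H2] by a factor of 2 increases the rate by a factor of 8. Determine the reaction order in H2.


rate ∝ [H2]^n
2^n = 8 → n = 3
Order in H2: 3

3


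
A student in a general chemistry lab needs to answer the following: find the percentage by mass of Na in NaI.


M(NaI) = 1×22.99 + 1×126.9 = 149.89 g/mol
Mass of Na = 1 × 22.99 = 22.99 g/mol
% Na = 22.99/149.89 × 100 = 15.34%

15.34%


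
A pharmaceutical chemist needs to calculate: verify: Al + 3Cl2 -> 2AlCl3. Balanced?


Equation: Al + 3Cl2 -> 2AlCl3
Check atoms: Al: 1≠2, Cl: 6=6
Not balanced

No, not balanced


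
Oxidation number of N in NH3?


x + 3(+1) = 0, so x = -3
Oxidation number: -3

-3


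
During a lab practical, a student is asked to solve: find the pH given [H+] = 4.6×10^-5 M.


pH = -log10([H+]) = -log10(4.6×10^-5)
= 5 - log10(4.6)
= 5 - 0.66
= 4.34

4.34


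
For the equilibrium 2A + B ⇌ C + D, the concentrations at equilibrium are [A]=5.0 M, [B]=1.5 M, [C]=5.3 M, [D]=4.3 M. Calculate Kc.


Kc = [C][D]/([A]^2[B])
= (5.3^1 × 4.3^1)/(5.0^2 × 1.5^1)
= 22.79/37.5
= 0.6077

0.6077


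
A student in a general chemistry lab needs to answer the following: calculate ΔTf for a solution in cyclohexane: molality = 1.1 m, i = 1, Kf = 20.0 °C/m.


ΔTf = Kf × m × i
= 20.0 × 1.1 × 1
= 22.0 °C

22.0 °C


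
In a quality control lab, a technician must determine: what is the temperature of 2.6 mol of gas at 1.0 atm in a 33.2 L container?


PV = nRT  (R = 0.08206 L·atm/(mol·K))
T = PV/(nR) = 1.0×33.2/(2.6×0.08206)
= 33.20/0.213356
= 155.61 K

155.61 K


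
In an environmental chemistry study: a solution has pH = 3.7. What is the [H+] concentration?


[H+] = 10^(-pH) = 10^(-3.7)
= 2.0×10^-4 M

2.0×10^-4 M


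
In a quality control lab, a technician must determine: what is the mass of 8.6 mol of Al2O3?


M(Al2O3) = 101.96 g/mol
mass = n × M = 8.6 × 101.96 = 876.86 g

876.86 g


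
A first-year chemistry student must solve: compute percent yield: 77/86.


% yield = actual/theoretical × 100
= 77/86 × 100
= 89.53%

89.53%


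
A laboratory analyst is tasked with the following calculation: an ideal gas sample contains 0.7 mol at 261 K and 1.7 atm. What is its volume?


PV = nRT  (R = 0.08206 L·atm/(mol·K))
V = nRT/P = 0.7×0.08206×261/1.7
= 8.819 L

8.819 L


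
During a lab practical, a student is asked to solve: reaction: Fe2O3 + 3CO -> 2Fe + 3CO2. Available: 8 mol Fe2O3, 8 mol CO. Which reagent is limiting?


Mole ratio available / coefficient:
  Fe2O3: 8/1 = 8.000
  CO: 8/3 = 2.667
Smaller ratio is limiting.

CO


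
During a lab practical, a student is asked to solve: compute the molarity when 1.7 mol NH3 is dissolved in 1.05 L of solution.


M = n/V = 1.7/1.05 = 1.619 mol/L

1.619 M


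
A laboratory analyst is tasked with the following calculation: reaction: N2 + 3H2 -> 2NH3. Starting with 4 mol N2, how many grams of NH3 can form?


Mole ratio NH3:N2 = 2:1
n(NH3) = 4 × 2/1 = 8.000 mol
mass = 8.000 × 17.03 = 136.24 g

136.24 g


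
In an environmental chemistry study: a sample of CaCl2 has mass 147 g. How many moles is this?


M(CaCl2) = 110.98 g/mol
n = mass/M = 147/110.98 = 1.3246 mol

1.3246 mol


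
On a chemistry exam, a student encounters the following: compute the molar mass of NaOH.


M(NaOH) = 1×22.99 + 1×16.0 + 1×1.008
= 22.99 + 16.0 + 1.01
= 40.0 g/mol

40.0 g/mol


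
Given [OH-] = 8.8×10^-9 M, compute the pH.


pOH = -log10([OH-]) = -log10(8.8×10^-9)
= 9 - log10(8.8) = 8.06
pH = 14 - pOH = 14 - 8.06 = 5.94

5.94


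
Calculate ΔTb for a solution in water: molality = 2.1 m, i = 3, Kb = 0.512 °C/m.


ΔTb = Kb × m × i
= 0.512 × 2.1 × 3
= 3.2256 °C

3.2256 °C


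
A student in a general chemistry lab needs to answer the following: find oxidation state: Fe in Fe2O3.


2x + 3(-2) = 0, so x = +3
Oxidation number: +3

+3


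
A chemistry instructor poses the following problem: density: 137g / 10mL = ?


ρ = mass/volume
= 137/10
= 13.7 g/mL

13.7 g/mL


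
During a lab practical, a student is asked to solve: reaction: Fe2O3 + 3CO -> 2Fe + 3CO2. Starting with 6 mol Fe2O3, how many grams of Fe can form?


Mole ratio Fe:Fe2O3 = 2:1
n(Fe) = 6 × 2/1 = 12.000 mol
mass = 12.000 × 55.85 = 670.2 g

670.2 g


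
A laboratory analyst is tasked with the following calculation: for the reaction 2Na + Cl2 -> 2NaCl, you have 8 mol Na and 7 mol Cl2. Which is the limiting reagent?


Mole ratio available / coefficient:
  Na: 8/2 = 4.000
  Cl2: 7/1 = 7.000
Smaller ratio is limiting.

Na


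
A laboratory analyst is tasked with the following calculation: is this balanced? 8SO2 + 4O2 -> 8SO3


Equation: 8SO2 + 4O2 -> 8SO3
Check atoms: O: 24=24, S: 8=8
Balanced

Yes, balanced


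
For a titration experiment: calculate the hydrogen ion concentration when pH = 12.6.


[H+] = 10^(-pH) = 10^(-12.6)
= 2.51×10^-13 M

2.51×10^-13 M


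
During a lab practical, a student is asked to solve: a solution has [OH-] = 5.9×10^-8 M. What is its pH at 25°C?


pOH = -log10([OH-]) = -log10(5.9×10^-8)
= 8 - log10(5.9) = 7.23
pH = 14 - pOH = 14 - 7.23 = 6.77

6.77


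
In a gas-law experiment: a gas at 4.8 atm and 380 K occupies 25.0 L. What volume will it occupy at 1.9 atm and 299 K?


P1V1/T1 = P2V2/T2
V2 = P1V1T2/(T1P2)
= 4.8×25.0×299/(380×1.9)
= 49.695 L

49.695 L


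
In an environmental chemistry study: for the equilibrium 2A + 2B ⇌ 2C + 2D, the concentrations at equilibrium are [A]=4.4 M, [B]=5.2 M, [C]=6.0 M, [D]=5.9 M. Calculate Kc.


Kc = [C]^2[D]^2/([A]^2[B]^2)
= (6.0^2 × 5.9^2)/(4.4^2 × 5.2^2)
= 1253.16/523.4944
= 2.394

2.394


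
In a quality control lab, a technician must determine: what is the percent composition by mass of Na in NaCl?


M(NaCl) = 1×22.99 + 1×35.45 = 58.44 g/mol
Mass of Na = 1 × 22.99 = 22.99 g/mol
% Na = 22.99/58.44 × 100 = 39.34%

39.34%


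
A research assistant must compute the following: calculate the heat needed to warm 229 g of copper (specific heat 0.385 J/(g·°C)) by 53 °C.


q = mcΔT = 229 × 0.385 × 53
= 4672.75 J

4672.75 J


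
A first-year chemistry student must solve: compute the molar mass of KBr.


M(KBr) = 1×39.1 + 1×79.9
= 39.1 + 79.9
= 119.0 g/mol

119.0 g/mol


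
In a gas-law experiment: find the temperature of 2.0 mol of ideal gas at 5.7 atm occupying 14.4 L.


PV = nRT  (R = 0.08206 L·atm/(mol·K))
T = PV/(nR) = 5.7×14.4/(2.0×0.08206)
= 82.08/0.164120
= 500.12 K

500.12 K


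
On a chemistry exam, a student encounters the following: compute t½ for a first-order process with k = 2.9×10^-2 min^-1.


t½ = ln2/k = 0.693147/(2.9×10^-2 min^-1)
= 23.90 min

23.90 min


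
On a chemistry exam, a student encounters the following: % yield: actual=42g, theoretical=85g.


% yield = actual/theoretical × 100
= 42/85 × 100
= 49.41%

49.41%


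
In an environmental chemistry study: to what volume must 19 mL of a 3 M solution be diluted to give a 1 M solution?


C1V1 = C2V2
3 × 19 = 1 × V2
V2 = 57/1 = 57.0 mL

57.0 mL


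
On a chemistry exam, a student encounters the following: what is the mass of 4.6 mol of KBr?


M(KBr) = 119.0 g/mol
mass = n × M = 4.6 × 119.0 = 547.40 g

547.40 g


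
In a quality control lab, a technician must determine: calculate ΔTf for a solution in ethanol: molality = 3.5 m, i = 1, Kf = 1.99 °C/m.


ΔTf = Kf × m × i
= 1.99 × 3.5 × 1
= 6.965 °C

6.965 °C


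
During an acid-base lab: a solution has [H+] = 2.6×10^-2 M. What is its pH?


pH = -log10([H+]) = -log10(2.6×10^-2)
= 2 - log10(2.6)
= 2 - 0.41
= 1.59

1.59


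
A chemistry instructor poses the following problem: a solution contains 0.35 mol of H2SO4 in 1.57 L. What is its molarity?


M = n/V = 0.35/1.57 = 0.223 mol/L

0.223 M


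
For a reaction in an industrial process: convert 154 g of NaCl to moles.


M(NaCl) = 58.44 g/mol
n = mass/M = 154/58.44 = 2.6352 mol

2.6352 mol


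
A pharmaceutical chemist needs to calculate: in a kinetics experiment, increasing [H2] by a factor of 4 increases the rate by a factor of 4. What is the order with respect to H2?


rate ∝ [H2]^n
4^n = 4 → n = 1
Order in H2: 1

1


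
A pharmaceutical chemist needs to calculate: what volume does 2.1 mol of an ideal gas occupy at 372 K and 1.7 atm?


PV = nRT  (R = 0.08206 L·atm/(mol·K))
V = nRT/P = 2.1×0.08206×372/1.7
= 37.709 L

37.709 L


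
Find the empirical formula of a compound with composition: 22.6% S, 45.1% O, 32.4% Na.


Assume 100 g sample. Moles of each element:
  S: 22.6/32.07 = 0.705 mol
  O: 45.1/16.0 = 2.819 mol
  Na: 32.4/22.99 = 1.409 mol
Divide by smallest (0.705):
  S: 0.705/0.705 = 1.0
  O: 2.819/0.705 = 4.0
  Na: 1.409/0.705 = 2.0
Empirical formula: Na2SO4

Na2SO4


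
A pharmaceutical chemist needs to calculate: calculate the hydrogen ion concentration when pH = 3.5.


[H+] = 10^(-pH) = 10^(-3.5)
= 3.16×10^-4 M

3.16×10^-4 M


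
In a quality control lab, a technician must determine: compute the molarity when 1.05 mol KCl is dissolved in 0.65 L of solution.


M = n/V = 1.05/0.65 = 1.615 mol/L

1.615 M


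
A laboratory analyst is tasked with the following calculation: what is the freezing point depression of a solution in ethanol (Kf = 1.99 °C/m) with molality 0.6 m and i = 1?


ΔTf = Kf × m × i
= 1.99 × 0.6 × 1
= 1.194 °C

1.194 °C


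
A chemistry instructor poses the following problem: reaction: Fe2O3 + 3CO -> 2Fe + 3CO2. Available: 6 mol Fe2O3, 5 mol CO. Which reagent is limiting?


Mole ratio available / coefficient:
  Fe2O3: 6/1 = 6.000
  CO: 5/3 = 1.667
Smaller ratio is limiting.

CO


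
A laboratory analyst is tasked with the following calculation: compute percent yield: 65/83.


% yield = actual/theoretical × 100
= 65/83 × 100
= 78.31%

78.31%


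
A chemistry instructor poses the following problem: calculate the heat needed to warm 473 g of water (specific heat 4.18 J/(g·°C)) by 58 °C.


q = mcΔT = 473 × 4.18 × 58
= 114674.12 J

114674.12 J


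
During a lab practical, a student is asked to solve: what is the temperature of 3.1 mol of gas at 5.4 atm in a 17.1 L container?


PV = nRT  (R = 0.08206 L·atm/(mol·K))
T = PV/(nR) = 5.4×17.1/(3.1×0.08206)
= 92.34/0.254386
= 362.99 K

362.99 K


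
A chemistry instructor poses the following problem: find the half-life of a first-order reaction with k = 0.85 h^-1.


t½ = ln2/k = 0.693147/(0.85 h^-1)
= 0.8155 h

0.8155 h


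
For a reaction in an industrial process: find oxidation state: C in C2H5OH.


2x + 6(+1) + (-2) = 0, so x = -2
Oxidation number: -2

-2


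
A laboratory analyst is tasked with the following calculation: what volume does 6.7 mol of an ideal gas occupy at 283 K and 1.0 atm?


PV = nRT  (R = 0.08206 L·atm/(mol·K))
V = nRT/P = 6.7×0.08206×283/1.0
= 155.594 L

155.594 L


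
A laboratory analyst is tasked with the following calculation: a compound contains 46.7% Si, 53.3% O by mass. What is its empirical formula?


Assume 100 g sample. Moles of each element:
  Si: 46.7/28.09 = 1.663 mol
  O: 53.3/16.0 = 3.331 mol
Divide by smallest (1.663):
  Si: 1.663/1.663 = 1.0
  O: 3.331/1.663 = 2.0
Empirical formula: SiO2

SiO2


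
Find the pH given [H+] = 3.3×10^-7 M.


pH = -log10([H+]) = -log10(3.3×10^-7)
= 7 - log10(3.3)
= 7 - 0.52
= 6.48

6.48


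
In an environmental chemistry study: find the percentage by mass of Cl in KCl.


M(KCl) = 1×39.1 + 1×35.45 = 74.55 g/mol
Mass of Cl = 1 × 35.45 = 35.45 g/mol
% Cl = 35.45/74.55 × 100 = 47.55%

47.55%


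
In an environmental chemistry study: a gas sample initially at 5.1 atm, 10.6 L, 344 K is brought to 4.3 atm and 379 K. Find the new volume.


P1V1/T1 = P2V2/T2
V2 = P1V1T2/(T1P2)
= 5.1×10.6×379/(344×4.3)
= 13.851 L

13.851 L


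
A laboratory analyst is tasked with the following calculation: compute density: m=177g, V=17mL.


ρ = mass/volume
= 177/17
= 10.412 g/mL

10.412 g/mL


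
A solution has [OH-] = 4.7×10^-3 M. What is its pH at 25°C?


pOH = -log10([OH-]) = -log10(4.7×10^-3)
= 3 - log10(4.7) = 2.33
pH = 14 - pOH = 14 - 2.33 = 11.67

11.67


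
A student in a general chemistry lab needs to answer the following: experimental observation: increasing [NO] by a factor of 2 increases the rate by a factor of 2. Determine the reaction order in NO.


rate ∝ [NO]^n
2^n = 2 → n = 1
Order in NO: 1

1


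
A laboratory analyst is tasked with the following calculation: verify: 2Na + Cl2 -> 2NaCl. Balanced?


Equation: 2Na + Cl2 -> 2NaCl
Check atoms: Cl: 2=2, Na: 2=2
Balanced

Yes, balanced


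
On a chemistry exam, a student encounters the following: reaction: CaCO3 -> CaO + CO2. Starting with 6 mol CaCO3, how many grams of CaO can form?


Mole ratio CaO:CaCO3 = 1:1
n(CaO) = 6 × 1/1 = 6.000 mol
mass = 6.000 × 56.08 = 336.48 g

336.48 g


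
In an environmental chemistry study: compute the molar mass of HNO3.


M(HNO3) = 1×1.008 + 1×14.01 + 3×16.0
= 1.01 + 14.01 + 48.0
= 63.02 g/mol

63.02 g/mol


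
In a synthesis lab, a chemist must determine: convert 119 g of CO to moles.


M(CO) = 28.01 g/mol
n = mass/M = 119/28.01 = 4.2485 mol

4.2485 mol


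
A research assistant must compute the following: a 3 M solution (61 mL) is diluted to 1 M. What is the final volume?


C1V1 = C2V2
3 × 61 = 1 × V2
V2 = 183/1 = 183.0 mL

183.0 mL


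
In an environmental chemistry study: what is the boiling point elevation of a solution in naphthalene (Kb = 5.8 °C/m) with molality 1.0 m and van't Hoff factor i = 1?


ΔTb = Kb × m × i
= 5.8 × 1.0 × 1
= 5.8 °C

5.8 °C


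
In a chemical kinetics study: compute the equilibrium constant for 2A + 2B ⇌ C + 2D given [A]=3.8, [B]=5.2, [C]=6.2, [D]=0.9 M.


Kc = [C][D]^2/([A]^2[B]^2)
= (6.2^1 × 0.9^2)/(3.8^2 × 5.2^2)
= 5.022/390.4576
= 0.01286

0.01286


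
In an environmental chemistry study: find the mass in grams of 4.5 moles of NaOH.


M(NaOH) = 40.0 g/mol
mass = n × M = 4.5 × 40.0 = 180.00 g

180.00 g


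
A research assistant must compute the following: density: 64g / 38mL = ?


ρ = mass/volume
= 64/38
= 1.684 g/mL

1.684 g/mL


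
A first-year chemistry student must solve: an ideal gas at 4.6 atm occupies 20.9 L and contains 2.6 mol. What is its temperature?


PV = nRT  (R = 0.08206 L·atm/(mol·K))
T = PV/(nR) = 4.6×20.9/(2.6×0.08206)
= 96.14/0.213356
= 450.61 K

450.61 K


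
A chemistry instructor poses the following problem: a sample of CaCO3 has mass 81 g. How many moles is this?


M(CaCO3) = 100.09 g/mol
n = mass/M = 81/100.09 = 0.8093 mol

0.8093 mol


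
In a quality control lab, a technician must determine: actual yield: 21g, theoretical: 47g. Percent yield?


% yield = actual/theoretical × 100
= 21/47 × 100
= 44.68%

44.68%


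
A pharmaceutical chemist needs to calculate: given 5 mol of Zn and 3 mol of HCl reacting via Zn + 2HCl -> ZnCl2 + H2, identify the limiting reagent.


Mole ratio available / coefficient:
  Zn: 5/1 = 5.000
  HCl: 3/2 = 1.500
Smaller ratio is limiting.

HCl


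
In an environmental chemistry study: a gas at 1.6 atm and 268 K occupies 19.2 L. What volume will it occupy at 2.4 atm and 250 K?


P1V1/T1 = P2V2/T2
V2 = P1V1T2/(T1P2)
= 1.6×19.2×250/(268×2.4)
= 11.94 L

11.94 L


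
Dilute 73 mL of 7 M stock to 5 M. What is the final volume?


C1V1 = C2V2
7 × 73 = 5 × V2
V2 = 511/5 = 102.2 mL

102.2 mL


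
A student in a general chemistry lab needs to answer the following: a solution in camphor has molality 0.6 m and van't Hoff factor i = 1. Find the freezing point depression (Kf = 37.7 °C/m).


ΔTf = Kf × m × i
= 37.7 × 0.6 × 1
= 22.62 °C

22.62 °C


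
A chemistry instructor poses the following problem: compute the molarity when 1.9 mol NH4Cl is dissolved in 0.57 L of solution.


M = n/V = 1.9/0.57 = 3.333 mol/L

3.333 M


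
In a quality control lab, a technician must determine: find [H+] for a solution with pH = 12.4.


[H+] = 10^(-pH) = 10^(-12.4)
= 3.98×10^-13 M

3.98×10^-13 M


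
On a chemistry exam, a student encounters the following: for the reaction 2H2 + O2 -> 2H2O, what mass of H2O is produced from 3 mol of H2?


Mole ratio H2O:H2 = 2:2
n(H2O) = 3 × 2/2 = 3.000 mol
mass = 3.000 × 18.02 = 54.06 g

54.06 g


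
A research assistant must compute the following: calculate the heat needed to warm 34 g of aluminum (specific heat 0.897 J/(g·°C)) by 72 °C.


q = mcΔT = 34 × 0.897 × 72
= 2195.86 J

2195.86 J


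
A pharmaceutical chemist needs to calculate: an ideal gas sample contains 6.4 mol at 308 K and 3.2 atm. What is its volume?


PV = nRT  (R = 0.08206 L·atm/(mol·K))
V = nRT/P = 6.4×0.08206×308/3.2
= 50.549 L

50.549 L


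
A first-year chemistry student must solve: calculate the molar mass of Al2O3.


M(Al2O3) = 2×26.98 + 3×16.0
= 53.96 + 48.0
= 101.96 g/mol

101.96 g/mol


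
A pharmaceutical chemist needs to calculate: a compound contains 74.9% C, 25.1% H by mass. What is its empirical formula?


Assume 100 g sample. Moles of each element:
  C: 74.9/12.01 = 6.236 mol
  H: 25.1/1.008 = 24.901 mol
Divide by smallest (6.236):
  C: 6.236/6.236 = 1.0
  H: 24.901/6.236 = 3.99
Empirical formula: CH4

CH4


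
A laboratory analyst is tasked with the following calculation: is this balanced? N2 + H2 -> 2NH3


Equation: N2 + H2 -> 2NH3
Check atoms: H: 2≠6, N: 2=2
Not balanced

No, not balanced


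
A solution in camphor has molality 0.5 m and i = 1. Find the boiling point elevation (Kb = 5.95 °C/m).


ΔTb = Kb × m × i
= 5.95 × 0.5 × 1
= 2.975 °C

2.975 °C


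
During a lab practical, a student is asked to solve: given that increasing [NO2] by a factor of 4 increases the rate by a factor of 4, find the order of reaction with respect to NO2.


rate ∝ [NO2]^n
4^n = 4 → n = 1
Order in NO2: 1

1


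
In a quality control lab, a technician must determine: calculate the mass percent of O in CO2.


M(CO2) = 1×12.01 + 2×16.0 = 44.01 g/mol
Mass of O = 2 × 16.0 = 32.00 g/mol
% O = 32.00/44.01 × 100 = 72.71%

72.71%


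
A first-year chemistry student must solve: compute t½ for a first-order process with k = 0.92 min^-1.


t½ = ln2/k = 0.693147/(0.92 min^-1)
= 0.7534 min

0.7534 min


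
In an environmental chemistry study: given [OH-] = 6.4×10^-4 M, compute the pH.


pOH = -log10([OH-]) = -log10(6.4×10^-4)
= 4 - log10(6.4) = 3.19
pH = 14 - pOH = 14 - 3.19 = 10.81

10.81


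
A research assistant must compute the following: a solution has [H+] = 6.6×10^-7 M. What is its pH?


pH = -log10([H+]) = -log10(6.6×10^-7)
= 7 - log10(6.6)
= 7 - 0.82
= 6.18

6.18


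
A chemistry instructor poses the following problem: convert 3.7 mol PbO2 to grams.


M(PbO2) = 239.2 g/mol
mass = n × M = 3.7 × 239.2 = 885.04 g

885.04 g


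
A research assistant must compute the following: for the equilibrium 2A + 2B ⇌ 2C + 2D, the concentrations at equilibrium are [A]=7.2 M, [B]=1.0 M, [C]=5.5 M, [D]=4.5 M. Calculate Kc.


Kc = [C]^2[D]^2/([A]^2[B]^2)
= (5.5^2 × 4.5^2)/(7.2^2 × 1.0^2)
= 612.5625/51.84
= 11.82

11.82


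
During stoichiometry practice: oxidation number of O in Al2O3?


O is usually -2
Oxidation number: -2

-2


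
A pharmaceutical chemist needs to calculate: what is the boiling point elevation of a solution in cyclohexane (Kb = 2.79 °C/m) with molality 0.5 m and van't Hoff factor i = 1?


ΔTb = Kb × m × i
= 2.79 × 0.5 × 1
= 1.395 °C

1.395 °C


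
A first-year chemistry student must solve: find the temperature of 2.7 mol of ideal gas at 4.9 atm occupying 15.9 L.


PV = nRT  (R = 0.08206 L·atm/(mol·K))
T = PV/(nR) = 4.9×15.9/(2.7×0.08206)
= 77.91/0.221562
= 351.64 K

351.64 K


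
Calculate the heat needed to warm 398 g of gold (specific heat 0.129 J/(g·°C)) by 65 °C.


q = mcΔT = 398 × 0.129 × 65
= 3337.23 J

3337.23 J


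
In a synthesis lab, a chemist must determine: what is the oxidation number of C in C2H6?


2x + 6(+1) = 0, so x = -3
Oxidation number: -3

-3


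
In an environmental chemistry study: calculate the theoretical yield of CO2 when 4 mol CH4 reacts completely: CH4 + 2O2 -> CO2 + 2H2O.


Mole ratio CO2:CH4 = 1:1
n(CO2) = 4 × 1/1 = 4.000 mol
mass = 4.000 × 44.01 = 176.04 g

176.04 g


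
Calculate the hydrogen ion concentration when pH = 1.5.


[H+] = 10^(-pH) = 10^(-1.5)
= 3.16×10^-2 M

3.16×10^-2 M


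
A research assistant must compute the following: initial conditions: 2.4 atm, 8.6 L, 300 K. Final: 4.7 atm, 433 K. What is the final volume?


P1V1/T1 = P2V2/T2
V2 = P1V1T2/(T1P2)
= 2.4×8.6×433/(300×4.7)
= 6.338 L

6.338 L


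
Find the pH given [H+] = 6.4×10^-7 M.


pH = -log10([H+]) = -log10(6.4×10^-7)
= 7 - log10(6.4)
= 7 - 0.81
= 6.19

6.19


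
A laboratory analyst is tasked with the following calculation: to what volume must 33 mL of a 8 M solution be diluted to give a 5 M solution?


C1V1 = C2V2
8 × 33 = 5 × V2
V2 = 264/5 = 52.8 mL

52.8 mL


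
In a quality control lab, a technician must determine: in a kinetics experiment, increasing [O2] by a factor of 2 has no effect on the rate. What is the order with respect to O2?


rate ∝ [O2]^n
rate ∝ [O2]^0
Order in O2: 0

0


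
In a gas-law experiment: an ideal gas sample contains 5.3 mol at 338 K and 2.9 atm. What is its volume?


PV = nRT  (R = 0.08206 L·atm/(mol·K))
V = nRT/P = 5.3×0.08206×338/2.9
= 50.69 L

50.69 L


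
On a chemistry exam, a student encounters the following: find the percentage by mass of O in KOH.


M(KOH) = 1×39.1 + 1×16.0 + 1×1.008 = 56.108 g/mol
Mass of O = 1 × 16.0 = 16.00 g/mol
% O = 16.00/56.108 × 100 = 28.52%

28.52%


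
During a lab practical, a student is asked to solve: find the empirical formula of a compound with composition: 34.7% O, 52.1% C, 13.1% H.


Assume 100 g sample. Moles of each element:
  O: 34.7/16.0 = 2.169 mol
  C: 52.1/12.01 = 4.338 mol
  H: 13.1/1.008 = 12.996 mol
Divide by smallest (2.169):
  O: 2.169/2.169 = 1.0
  C: 4.338/2.169 = 2.0
  H: 12.996/2.169 = 5.99
Empirical formula: C2H6O

C2H6O


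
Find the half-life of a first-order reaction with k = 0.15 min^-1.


t½ = ln2/k = 0.693147/(0.15 min^-1)
= 4.621 min

4.621 min


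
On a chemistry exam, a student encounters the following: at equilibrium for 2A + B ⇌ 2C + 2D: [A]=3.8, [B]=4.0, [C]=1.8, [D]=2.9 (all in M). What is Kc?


Kc = [C]^2[D]^2/([A]^2[B])
= (1.8^2 × 2.9^2)/(3.8^2 × 4.0^1)
= 27.2484/57.76
= 0.4718

0.4718


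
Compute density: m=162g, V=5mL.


ρ = mass/volume
= 162/5
= 32.4 g/mL

32.4 g/mL


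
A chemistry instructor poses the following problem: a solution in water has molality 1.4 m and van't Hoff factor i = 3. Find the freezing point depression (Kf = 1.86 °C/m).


ΔTf = Kf × m × i
= 1.86 × 1.4 × 3
= 7.812 °C

7.812 °C


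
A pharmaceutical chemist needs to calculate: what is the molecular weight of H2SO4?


M(H2SO4) = 2×1.008 + 1×32.07 + 4×16.0
= 2.02 + 32.07 + 64.0
= 98.09 g/mol

98.09 g/mol


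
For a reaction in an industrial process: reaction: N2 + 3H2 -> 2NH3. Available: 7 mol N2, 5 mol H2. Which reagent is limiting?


Mole ratio available / coefficient:
  N2: 7/1 = 7.000
  H2: 5/3 = 1.667
Smaller ratio is limiting.

H2


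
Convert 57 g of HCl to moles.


M(HCl) = 36.46 g/mol
n = mass/M = 57/36.46 = 1.5634 mol

1.5634 mol


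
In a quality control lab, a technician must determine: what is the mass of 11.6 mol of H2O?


M(H2O) = 18.02 g/mol
mass = n × M = 11.6 × 18.02 = 209.03 g

209.03 g


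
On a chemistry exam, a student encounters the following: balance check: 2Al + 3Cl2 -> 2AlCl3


Equation: 2Al + 3Cl2 -> 2AlCl3
Check atoms: Al: 2=2, Cl: 6=6
Balanced

Yes, balanced


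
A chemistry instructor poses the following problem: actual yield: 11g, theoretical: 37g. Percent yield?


% yield = actual/theoretical × 100
= 11/37 × 100
= 29.73%

29.73%


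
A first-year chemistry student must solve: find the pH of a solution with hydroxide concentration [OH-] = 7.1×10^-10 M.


pOH = -log10([OH-]) = -log10(7.1×10^-10)
= 10 - log10(7.1) = 9.15
pH = 14 - pOH = 14 - 9.15 = 4.85

4.85


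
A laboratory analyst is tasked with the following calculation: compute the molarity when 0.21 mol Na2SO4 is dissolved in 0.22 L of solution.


M = n/V = 0.21/0.22 = 0.955 mol/L

0.955 M


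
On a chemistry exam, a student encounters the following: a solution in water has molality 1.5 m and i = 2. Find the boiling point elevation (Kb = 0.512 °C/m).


ΔTb = Kb × m × i
= 0.512 × 1.5 × 2
= 1.536 °C

1.536 °C


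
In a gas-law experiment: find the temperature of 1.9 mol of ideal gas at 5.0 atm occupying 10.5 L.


PV = nRT  (R = 0.08206 L·atm/(mol·K))
T = PV/(nR) = 5.0×10.5/(1.9×0.08206)
= 52.50/0.155914
= 336.72 K

336.72 K


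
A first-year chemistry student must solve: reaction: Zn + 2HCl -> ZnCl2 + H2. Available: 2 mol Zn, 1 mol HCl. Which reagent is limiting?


Mole ratio available / coefficient:
  Zn: 2/1 = 2.000
  HCl: 1/2 = 0.500
Smaller ratio is limiting.

HCl


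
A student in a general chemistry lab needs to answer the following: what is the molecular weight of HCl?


M(HCl) = 1×1.008 + 1×35.45
= 1.01 + 35.45
= 36.46 g/mol

36.46 g/mol


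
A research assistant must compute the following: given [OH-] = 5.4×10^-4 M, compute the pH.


pOH = -log10([OH-]) = -log10(5.4×10^-4)
= 4 - log10(5.4) = 3.27
pH = 14 - pOH = 14 - 3.27 = 10.73

10.73


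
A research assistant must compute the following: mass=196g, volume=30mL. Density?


ρ = mass/volume
= 196/30
= 6.533 g/mL

6.533 g/mL


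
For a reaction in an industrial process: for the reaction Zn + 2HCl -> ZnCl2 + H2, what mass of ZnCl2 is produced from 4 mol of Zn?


Mole ratio ZnCl2:Zn = 1:1
n(ZnCl2) = 4 × 1/1 = 4.000 mol
mass = 4.000 × 136.28 = 545.12 g

545.12 g


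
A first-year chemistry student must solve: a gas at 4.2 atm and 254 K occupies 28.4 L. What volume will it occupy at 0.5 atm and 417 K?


P1V1/T1 = P2V2/T2
V2 = P1V1T2/(T1P2)
= 4.2×28.4×417/(254×0.5)
= 391.652 L

391.652 L


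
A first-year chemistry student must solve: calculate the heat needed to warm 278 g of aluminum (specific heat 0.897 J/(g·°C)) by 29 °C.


q = mcΔT = 278 × 0.897 × 29
= 7231.61 J

7231.61 J


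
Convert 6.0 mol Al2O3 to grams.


M(Al2O3) = 101.96 g/mol
mass = n × M = 6.0 × 101.96 = 611.76 g

611.76 g


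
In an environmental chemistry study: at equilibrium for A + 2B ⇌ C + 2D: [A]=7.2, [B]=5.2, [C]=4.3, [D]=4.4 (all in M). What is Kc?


Kc = [C][D]^2/([A][B]^2)
= (4.3^1 × 4.4^2)/(7.2^1 × 5.2^2)
= 83.248/194.688
= 0.4276

0.4276


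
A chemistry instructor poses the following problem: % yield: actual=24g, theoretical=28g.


% yield = actual/theoretical × 100
= 24/28 × 100
= 85.71%

85.71%
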